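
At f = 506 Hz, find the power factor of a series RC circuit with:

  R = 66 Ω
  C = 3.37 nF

Step 1 — Angular frequency: ω = 2π·f = 2π·506 = 3179 rad/s.
Step 2 — Component impedances:
  R: Z = R = 66 Ω
  C: Z = 1/(jωC) = -j/(ω·C) = 0 - j9.333e+04 Ω
Step 3 — Series combination: Z_total = R + C = 66 - j9.333e+04 Ω = 9.333e+04∠-90.0° Ω.
Step 4 — Power factor: PF = cos(φ) = Re(Z)/|Z| = 66/93334 = 0.0007071.
Step 5 — Type: Im(Z) = -9.333e+04 ⇒ leading (phase φ = -90.0°).

PF = 0.0007071 (leading, φ = -90.0°)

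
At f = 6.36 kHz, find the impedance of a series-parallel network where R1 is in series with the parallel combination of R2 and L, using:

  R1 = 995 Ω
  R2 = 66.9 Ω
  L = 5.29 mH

Step 1 — Angular frequency: ω = 2π·f = 2π·6360 = 3.996e+04 rad/s.
Step 2 — Component impedances:
  R1: Z = R = 995 Ω
  R2: Z = R = 66.9 Ω
  L: Z = jωL = j·3.996e+04·0.00529 = 0 + j211.4 Ω
Step 3 — Parallel branch: R2 || L = 1/(1/R2 + 1/L) = 60.81 + j19.24 Ω.
Step 4 — Series with R1: Z_total = R1 + (R2 || L) = 1056 + j19.24 Ω = 1056∠1.0° Ω.

Z = 1056 + j19.24 Ω = 1056∠1.0° Ω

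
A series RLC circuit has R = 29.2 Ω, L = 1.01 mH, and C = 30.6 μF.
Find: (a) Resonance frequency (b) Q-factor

Step 1 — Resonance condition Im(Z)=0 gives ω₀ = 1/√(LC).
Step 2 — ω₀ = 1/√(0.00101·3.06e-05) = 5688 rad/s.
Step 3 — f₀ = ω₀/(2π) = 905.3 Hz.
Step 4 — Series Q: Q = ω₀L/R = 5688·0.00101/29.2 = 0.1968.

(a) f₀ = 905.3 Hz  (b) Q = 0.1968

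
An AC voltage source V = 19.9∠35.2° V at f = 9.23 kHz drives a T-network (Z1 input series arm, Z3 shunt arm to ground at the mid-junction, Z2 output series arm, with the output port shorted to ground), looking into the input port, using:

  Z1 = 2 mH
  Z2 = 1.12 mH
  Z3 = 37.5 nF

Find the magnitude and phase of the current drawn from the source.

Step 1 — Angular frequency: ω = 2π·f = 2π·9230 = 5.799e+04 rad/s.
Step 2 — Component impedances:
  Z1: Z = jωL = j·5.799e+04·0.002 = 0 + j116 Ω
  Z2: Z = jωL = j·5.799e+04·0.00112 = 0 + j64.95 Ω
  Z3: Z = 1/(jωC) = -j/(ω·C) = 0 - j459.8 Ω
Step 3 — With the output port shorted to ground, the output series arm Z2 runs from the junction to ground; the shunt arm Z3 also runs from the junction to ground. They appear in parallel: Z3 || Z2 = 0 + j75.64 Ω.
Step 4 — Series with input arm Z1: Z_in = Z1 + (Z3 || Z2) = 0 + j191.6 Ω = 191.6∠90.0° Ω.
Step 5 — Source phasor: V = 19.9∠35.2° V = 16.26 + j11.47 V.
Step 6 — Ohm's law: I = V / Z_total = (16.26 + j11.47) / (0 + j191.6) = 0.05986 - j0.08486 A.
Step 7 — Convert to polar: |I| = 0.1038 A, ∠I = -54.8°.

I = 0.1038∠-54.8° A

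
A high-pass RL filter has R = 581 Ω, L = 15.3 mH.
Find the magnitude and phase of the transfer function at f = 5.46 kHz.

Step 1 — Angular frequency: ω = 2π·5460 = 3.431e+04 rad/s.
Step 2 — Transfer function: H(jω) = jωL/(R + jωL).
Step 3 — Numerator jωL = j·524.9; denominator R + jωL = 581 + j524.9.
Step 4 — H = 0.4494 + j0.4974.
Step 5 — Magnitude: |H| = 0.6704 (-3.5 dB); phase: φ = 47.9°.

|H| = 0.6704 (-3.5 dB), φ = 47.9°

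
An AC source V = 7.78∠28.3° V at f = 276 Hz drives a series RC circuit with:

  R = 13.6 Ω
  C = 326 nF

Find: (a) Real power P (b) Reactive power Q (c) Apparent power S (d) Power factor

Step 1 — Angular frequency: ω = 2π·f = 2π·276 = 1734 rad/s.
Step 2 — Component impedances:
  R: Z = R = 13.6 Ω
  C: Z = 1/(jωC) = -j/(ω·C) = 0 - j1769 Ω
Step 3 — Series combination: Z_total = R + C = 13.6 - j1769 Ω = 1769∠-89.6° Ω.
Step 4 — Source phasor: V = 7.78∠28.3° V = 6.85 + j3.688 V.
Step 5 — Current: I = V / Z = -0.002055 + j0.003888 A = 0.004398∠117.9° A.
Step 6 — Complex power: S = V·I* = 0.0002631 - j0.03422 VA.
Step 7 — Real power: P = Re(S) = 0.0002631 W.
Step 8 — Reactive power: Q = Im(S) = -0.03422 VAR.
Step 9 — Apparent power: |S| = 0.03422 VA.
Step 10 — Power factor: PF = P/|S| = 0.007688 (leading).

(a) P = 0.0002631 W  (b) Q = -0.03422 VAR  (c) S = 0.03422 VA  (d) PF = 0.007688 (leading)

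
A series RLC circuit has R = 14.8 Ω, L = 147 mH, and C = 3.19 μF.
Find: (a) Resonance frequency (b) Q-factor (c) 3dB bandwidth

Step 1 — Resonance: ω₀ = 1/√(LC) = 1/√(0.147·3.19e-06) = 1460 rad/s.
Step 2 — f₀ = ω₀/(2π) = 232.4 Hz.
Step 3 — Series Q: Q = ω₀L/R = 1460·0.147/14.8 = 14.5.
Step 4 — Bandwidth: Δω = ω₀/Q = 100.7 rad/s; BW = Δω/(2π) = 16.02 Hz.

(a) f₀ = 232.4 Hz  (b) Q = 14.5  (c) BW = 16.02 Hz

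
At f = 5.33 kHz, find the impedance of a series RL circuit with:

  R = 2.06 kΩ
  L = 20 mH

Step 1 — Angular frequency: ω = 2π·f = 2π·5330 = 3.349e+04 rad/s.
Step 2 — Component impedances:
  R: Z = R = 2060 Ω
  L: Z = jωL = j·3.349e+04·0.02 = 0 + j669.8 Ω
Step 3 — Series combination: Z_total = R + L = 2060 + j669.8 Ω = 2166∠18.0° Ω.

Z = 2060 + j669.8 Ω = 2166∠18.0° Ω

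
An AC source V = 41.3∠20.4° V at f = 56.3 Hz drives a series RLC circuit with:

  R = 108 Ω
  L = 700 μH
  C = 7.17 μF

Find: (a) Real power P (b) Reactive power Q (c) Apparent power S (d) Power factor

Step 1 — Angular frequency: ω = 2π·f = 2π·56.3 = 353.7 rad/s.
Step 2 — Component impedances:
  R: Z = R = 108 Ω
  L: Z = jωL = j·353.7·0.0007 = 0 + j0.2476 Ω
  C: Z = 1/(jωC) = -j/(ω·C) = 0 - j394.3 Ω
Step 3 — Series combination: Z_total = R + L + C = 108 - j394 Ω = 408.6∠-74.7° Ω.
Step 4 — Source phasor: V = 41.3∠20.4° V = 38.71 + j14.4 V.
Step 5 — Current: I = V / Z = -0.008937 + j0.1007 A = 0.1011∠95.1° A.
Step 6 — Complex power: S = V·I* = 1.104 - j4.026 VA.
Step 7 — Real power: P = Re(S) = 1.104 W.
Step 8 — Reactive power: Q = Im(S) = -4.026 VAR.
Step 9 — Apparent power: |S| = 4.175 VA.
Step 10 — Power factor: PF = P/|S| = 0.2643 (leading).

(a) P = 1.104 W  (b) Q = -4.026 VAR  (c) S = 4.175 VA  (d) PF = 0.2643 (leading)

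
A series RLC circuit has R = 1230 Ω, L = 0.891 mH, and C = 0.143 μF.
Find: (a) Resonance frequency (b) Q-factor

Step 1 — Resonance condition Im(Z)=0 gives ω₀ = 1/√(LC).
Step 2 — ω₀ = 1/√(0.000891·1.43e-07) = 8.859e+04 rad/s.
Step 3 — f₀ = ω₀/(2π) = 1.41e+04 Hz.
Step 4 — Series Q: Q = ω₀L/R = 8.859e+04·0.000891/1230 = 0.06417.

(a) f₀ = 1.41e+04 Hz  (b) Q = 0.06417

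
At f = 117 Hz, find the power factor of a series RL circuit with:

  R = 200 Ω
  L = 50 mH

Step 1 — Angular frequency: ω = 2π·f = 2π·117 = 735.1 rad/s.
Step 2 — Component impedances:
  R: Z = R = 200 Ω
  L: Z = jωL = j·735.1·0.05 = 0 + j36.76 Ω
Step 3 — Series combination: Z_total = R + L = 200 + j36.76 Ω = 203.3∠10.4° Ω.
Step 4 — Power factor: PF = cos(φ) = Re(Z)/|Z| = 200/203.35 = 0.9835.
Step 5 — Type: Im(Z) = 36.76 ⇒ lagging (phase φ = 10.4°).

PF = 0.9835 (lagging, φ = 10.4°)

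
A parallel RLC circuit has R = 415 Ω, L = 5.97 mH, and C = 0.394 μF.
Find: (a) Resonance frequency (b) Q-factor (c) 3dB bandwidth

Step 1 — Resonance: ω₀ = 1/√(LC) = 1/√(0.00597·3.94e-07) = 2.062e+04 rad/s.
Step 2 — f₀ = ω₀/(2π) = 3282 Hz.
Step 3 — Parallel Q: Q = R/(ω₀L) = 415/(2.062e+04·0.00597) = 3.371.
Step 4 — Bandwidth: Δω = ω₀/Q = 6116 rad/s; BW = Δω/(2π) = 973.4 Hz.

(a) f₀ = 3282 Hz  (b) Q = 3.371  (c) BW = 973.4 Hz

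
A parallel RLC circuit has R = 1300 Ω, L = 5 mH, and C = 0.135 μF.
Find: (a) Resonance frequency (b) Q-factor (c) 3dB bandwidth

Step 1 — Resonance: ω₀ = 1/√(LC) = 1/√(0.005·1.35e-07) = 3.849e+04 rad/s.
Step 2 — f₀ = ω₀/(2π) = 6126 Hz.
Step 3 — Parallel Q: Q = R/(ω₀L) = 1300/(3.849e+04·0.005) = 6.755.
Step 4 — Bandwidth: Δω = ω₀/Q = 5698 rad/s; BW = Δω/(2π) = 906.9 Hz.

(a) f₀ = 6126 Hz  (b) Q = 6.755  (c) BW = 906.9 Hz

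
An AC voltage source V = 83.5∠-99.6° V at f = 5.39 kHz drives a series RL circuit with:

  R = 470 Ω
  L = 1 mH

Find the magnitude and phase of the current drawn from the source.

Step 1 — Angular frequency: ω = 2π·f = 2π·5390 = 3.387e+04 rad/s.
Step 2 — Component impedances:
  R: Z = R = 470 Ω
  L: Z = jωL = j·3.387e+04·0.001 = 0 + j33.87 Ω
Step 3 — Series combination: Z_total = R + L = 470 + j33.87 Ω = 471.2∠4.1° Ω.
Step 4 — Source phasor: V = 83.5∠-99.6° V = -13.93 - j82.33 V.
Step 5 — Ohm's law: I = V / Z_total = (-13.93 - j82.33) / (470 + j33.87) = -0.04203 - j0.1721 A.
Step 6 — Convert to polar: |I| = 0.1772 A, ∠I = -103.7°.

I = 0.1772∠-103.7° A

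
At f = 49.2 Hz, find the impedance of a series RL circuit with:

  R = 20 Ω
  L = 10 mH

Step 1 — Angular frequency: ω = 2π·f = 2π·49.2 = 309.1 rad/s.
Step 2 — Component impedances:
  R: Z = R = 20 Ω
  L: Z = jωL = j·309.1·0.01 = 0 + j3.091 Ω
Step 3 — Series combination: Z_total = R + L = 20 + j3.091 Ω = 20.24∠8.8° Ω.

Z = 20 + j3.091 Ω = 20.24∠8.8° Ω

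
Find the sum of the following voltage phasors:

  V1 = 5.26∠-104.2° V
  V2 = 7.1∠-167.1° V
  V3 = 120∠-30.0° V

Step 1 — Convert each phasor to rectangular form:
  V1 = 5.26·(cos(-104.2°) + j·sin(-104.2°)) = -1.29 - j5.099 V
  V2 = 7.1·(cos(-167.1°) + j·sin(-167.1°)) = -6.921 - j1.585 V
  V3 = 120·(cos(-30.0°) + j·sin(-30.0°)) = 103.9 - j60 V
Step 2 — Sum components: V_total = 95.71 - j66.68 V.
Step 3 — Convert to polar: |V_total| = 116.7 V, ∠V_total = -34.9°.

V_total = 116.7∠-34.9° V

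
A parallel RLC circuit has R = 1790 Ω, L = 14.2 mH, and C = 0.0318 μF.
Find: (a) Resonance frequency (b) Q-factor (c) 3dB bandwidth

Step 1 — Resonance: ω₀ = 1/√(LC) = 1/√(0.0142·3.18e-08) = 4.706e+04 rad/s.
Step 2 — f₀ = ω₀/(2π) = 7490 Hz.
Step 3 — Parallel Q: Q = R/(ω₀L) = 1790/(4.706e+04·0.0142) = 2.679.
Step 4 — Bandwidth: Δω = ω₀/Q = 1.757e+04 rad/s; BW = Δω/(2π) = 2796 Hz.

(a) f₀ = 7490 Hz  (b) Q = 2.679  (c) BW = 2796 Hz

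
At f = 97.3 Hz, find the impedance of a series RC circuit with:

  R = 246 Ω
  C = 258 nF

Step 1 — Angular frequency: ω = 2π·f = 2π·97.3 = 611.4 rad/s.
Step 2 — Component impedances:
  R: Z = R = 246 Ω
  C: Z = 1/(jωC) = -j/(ω·C) = 0 - j6340 Ω
Step 3 — Series combination: Z_total = R + C = 246 - j6340 Ω = 6345∠-87.8° Ω.

Z = 246 - j6340 Ω = 6345∠-87.8° Ω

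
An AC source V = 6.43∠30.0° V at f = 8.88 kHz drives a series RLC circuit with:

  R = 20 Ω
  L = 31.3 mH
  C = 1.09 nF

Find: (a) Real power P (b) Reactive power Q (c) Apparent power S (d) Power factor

Step 1 — Angular frequency: ω = 2π·f = 2π·8880 = 5.579e+04 rad/s.
Step 2 — Component impedances:
  R: Z = R = 20 Ω
  L: Z = jωL = j·5.579e+04·0.0313 = 0 + j1746 Ω
  C: Z = 1/(jωC) = -j/(ω·C) = 0 - j1.644e+04 Ω
Step 3 — Series combination: Z_total = R + L + C = 20 - j1.47e+04 Ω = 1.47e+04∠-89.9° Ω.
Step 4 — Source phasor: V = 6.43∠30.0° V = 5.569 + j3.215 V.
Step 5 — Current: I = V / Z = -0.0002182 + j0.0003792 A = 0.0004375∠119.9° A.
Step 6 — Complex power: S = V·I* = 3.828e-06 - j0.002813 VA.
Step 7 — Real power: P = Re(S) = 3.828e-06 W.
Step 8 — Reactive power: Q = Im(S) = -0.002813 VAR.
Step 9 — Apparent power: |S| = 0.002813 VA.
Step 10 — Power factor: PF = P/|S| = 0.001361 (leading).

(a) P = 3.828e-06 W  (b) Q = -0.002813 VAR  (c) S = 0.002813 VA  (d) PF = 0.001361 (leading)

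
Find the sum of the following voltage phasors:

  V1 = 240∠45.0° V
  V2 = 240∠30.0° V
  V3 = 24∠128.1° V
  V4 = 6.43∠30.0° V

Step 1 — Convert each phasor to rectangular form:
  V1 = 240·(cos(45.0°) + j·sin(45.0°)) = 169.7 + j169.7 V
  V2 = 240·(cos(30.0°) + j·sin(30.0°)) = 207.8 + j120 V
  V3 = 24·(cos(128.1°) + j·sin(128.1°)) = -14.81 + j18.89 V
  V4 = 6.43·(cos(30.0°) + j·sin(30.0°)) = 5.569 + j3.215 V
Step 2 — Sum components: V_total = 368.3 + j311.8 V.
Step 3 — Convert to polar: |V_total| = 482.6 V, ∠V_total = 40.3°.

V_total = 482.6∠40.3° V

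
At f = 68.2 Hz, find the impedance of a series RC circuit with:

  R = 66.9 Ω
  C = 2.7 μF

Step 1 — Angular frequency: ω = 2π·f = 2π·68.2 = 428.5 rad/s.
Step 2 — Component impedances:
  R: Z = R = 66.9 Ω
  C: Z = 1/(jωC) = -j/(ω·C) = 0 - j864.3 Ω
Step 3 — Series combination: Z_total = R + C = 66.9 - j864.3 Ω = 866.9∠-85.6° Ω.

Z = 66.9 - j864.3 Ω = 866.9∠-85.6° Ω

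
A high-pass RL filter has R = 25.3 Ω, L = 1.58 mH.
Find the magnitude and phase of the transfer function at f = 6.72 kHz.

Step 1 — Angular frequency: ω = 2π·6720 = 4.222e+04 rad/s.
Step 2 — Transfer function: H(jω) = jωL/(R + jωL).
Step 3 — Numerator jωL = j·66.71; denominator R + jωL = 25.3 + j66.71.
Step 4 — H = 0.8743 + j0.3316.
Step 5 — Magnitude: |H| = 0.935 (-0.6 dB); phase: φ = 20.8°.

|H| = 0.935 (-0.6 dB), φ = 20.8°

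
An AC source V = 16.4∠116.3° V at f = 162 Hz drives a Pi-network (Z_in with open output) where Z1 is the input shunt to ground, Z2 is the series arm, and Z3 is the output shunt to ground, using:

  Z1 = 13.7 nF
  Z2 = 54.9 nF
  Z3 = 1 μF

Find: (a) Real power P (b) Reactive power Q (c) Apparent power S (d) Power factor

Step 1 — Angular frequency: ω = 2π·f = 2π·162 = 1018 rad/s.
Step 2 — Component impedances:
  Z1: Z = 1/(jωC) = -j/(ω·C) = 0 - j7.171e+04 Ω
  Z2: Z = 1/(jωC) = -j/(ω·C) = 0 - j1.79e+04 Ω
  Z3: Z = 1/(jωC) = -j/(ω·C) = 0 - j982.4 Ω
Step 3 — With open output, the series arm Z2 and the output shunt Z3 appear in series to ground: Z2 + Z3 = 0 - j1.888e+04 Ω.
Step 4 — Parallel with input shunt Z1: Z_in = Z1 || (Z2 + Z3) = 0 - j1.494e+04 Ω = 1.494e+04∠-90.0° Ω.
Step 5 — Source phasor: V = 16.4∠116.3° V = -7.266 + j14.7 V.
Step 6 — Current: I = V / Z = -0.0009839 - j0.0004863 A = 0.001097∠-153.7° A.
Step 7 — Complex power: S = V·I* = 0 - j0.018 VA.
Step 8 — Real power: P = Re(S) = 0 W.
Step 9 — Reactive power: Q = Im(S) = -0.018 VAR.
Step 10 — Apparent power: |S| = 0.018 VA.
Step 11 — Power factor: PF = P/|S| = 0 (leading).

(a) P = 0 W  (b) Q = -0.018 VAR  (c) S = 0.018 VA  (d) PF = 0 (leading)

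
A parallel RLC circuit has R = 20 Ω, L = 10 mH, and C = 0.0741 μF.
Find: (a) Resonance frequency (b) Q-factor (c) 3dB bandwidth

Step 1 — Resonance: ω₀ = 1/√(LC) = 1/√(0.01·7.41e-08) = 3.674e+04 rad/s.
Step 2 — f₀ = ω₀/(2π) = 5847 Hz.
Step 3 — Parallel Q: Q = R/(ω₀L) = 20/(3.674e+04·0.01) = 0.05444.
Step 4 — Bandwidth: Δω = ω₀/Q = 6.748e+05 rad/s; BW = Δω/(2π) = 1.074e+05 Hz.

(a) f₀ = 5847 Hz  (b) Q = 0.05444  (c) BW = 1.074e+05 Hz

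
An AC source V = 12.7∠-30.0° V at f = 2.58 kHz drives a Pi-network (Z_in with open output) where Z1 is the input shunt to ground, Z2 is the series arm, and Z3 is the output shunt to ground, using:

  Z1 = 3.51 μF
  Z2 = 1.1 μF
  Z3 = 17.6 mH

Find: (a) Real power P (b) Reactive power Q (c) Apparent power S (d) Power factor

Step 1 — Angular frequency: ω = 2π·f = 2π·2580 = 1.621e+04 rad/s.
Step 2 — Component impedances:
  Z1: Z = 1/(jωC) = -j/(ω·C) = 0 - j17.57 Ω
  Z2: Z = 1/(jωC) = -j/(ω·C) = 0 - j56.08 Ω
  Z3: Z = jωL = j·1.621e+04·0.0176 = 0 + j285.3 Ω
Step 3 — With open output, the series arm Z2 and the output shunt Z3 appear in series to ground: Z2 + Z3 = 0 + j229.2 Ω.
Step 4 — Parallel with input shunt Z1: Z_in = Z1 || (Z2 + Z3) = 0 - j19.03 Ω = 19.03∠-90.0° Ω.
Step 5 — Source phasor: V = 12.7∠-30.0° V = 11 - j6.35 V.
Step 6 — Current: I = V / Z = 0.3336 + j0.5778 A = 0.6672∠60.0° A.
Step 7 — Complex power: S = V·I* = 0 - j8.474 VA.
Step 8 — Real power: P = Re(S) = 0 W.
Step 9 — Reactive power: Q = Im(S) = -8.474 VAR.
Step 10 — Apparent power: |S| = 8.474 VA.
Step 11 — Power factor: PF = P/|S| = 0 (leading).

(a) P = 0 W  (b) Q = -8.474 VAR  (c) S = 8.474 VA  (d) PF = 0 (leading)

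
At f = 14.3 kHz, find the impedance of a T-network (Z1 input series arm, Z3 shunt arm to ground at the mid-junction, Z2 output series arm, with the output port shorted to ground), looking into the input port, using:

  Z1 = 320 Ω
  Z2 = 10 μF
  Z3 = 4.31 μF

Step 1 — Angular frequency: ω = 2π·f = 2π·1.43e+04 = 8.985e+04 rad/s.
Step 2 — Component impedances:
  Z1: Z = R = 320 Ω
  Z2: Z = 1/(jωC) = -j/(ω·C) = 0 - j1.113 Ω
  Z3: Z = 1/(jωC) = -j/(ω·C) = 0 - j2.582 Ω
Step 3 — With the output port shorted to ground, the output series arm Z2 runs from the junction to ground; the shunt arm Z3 also runs from the junction to ground. They appear in parallel: Z3 || Z2 = 0 - j0.7778 Ω.
Step 4 — Series with input arm Z1: Z_in = Z1 + (Z3 || Z2) = 320 - j0.7778 Ω = 320∠-0.1° Ω.

Z = 320 - j0.7778 Ω = 320∠-0.1° Ω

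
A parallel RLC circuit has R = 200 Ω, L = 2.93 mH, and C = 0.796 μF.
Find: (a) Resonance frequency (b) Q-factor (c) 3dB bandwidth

Step 1 — Resonance: ω₀ = 1/√(LC) = 1/√(0.00293·7.96e-07) = 2.071e+04 rad/s.
Step 2 — f₀ = ω₀/(2π) = 3296 Hz.
Step 3 — Parallel Q: Q = R/(ω₀L) = 200/(2.071e+04·0.00293) = 3.296.
Step 4 — Bandwidth: Δω = ω₀/Q = 6281 rad/s; BW = Δω/(2π) = 999.7 Hz.

(a) f₀ = 3296 Hz  (b) Q = 3.296  (c) BW = 999.7 Hz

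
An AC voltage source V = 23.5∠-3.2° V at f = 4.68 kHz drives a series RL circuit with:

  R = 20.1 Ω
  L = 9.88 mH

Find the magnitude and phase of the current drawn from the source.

Step 1 — Angular frequency: ω = 2π·f = 2π·4680 = 2.941e+04 rad/s.
Step 2 — Component impedances:
  R: Z = R = 20.1 Ω
  L: Z = jωL = j·2.941e+04·0.00988 = 0 + j290.5 Ω
Step 3 — Series combination: Z_total = R + L = 20.1 + j290.5 Ω = 291.2∠86.0° Ω.
Step 4 — Source phasor: V = 23.5∠-3.2° V = 23.46 - j1.312 V.
Step 5 — Ohm's law: I = V / Z_total = (23.46 - j1.312) / (20.1 + j290.5) = 0.001067 - j0.08069 A.
Step 6 — Convert to polar: |I| = 0.0807 A, ∠I = -89.2°.

I = 0.0807∠-89.2° A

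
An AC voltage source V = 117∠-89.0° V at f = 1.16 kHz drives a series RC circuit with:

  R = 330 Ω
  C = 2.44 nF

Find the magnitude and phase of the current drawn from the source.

Step 1 — Angular frequency: ω = 2π·f = 2π·1160 = 7288 rad/s.
Step 2 — Component impedances:
  R: Z = R = 330 Ω
  C: Z = 1/(jωC) = -j/(ω·C) = 0 - j5.623e+04 Ω
Step 3 — Series combination: Z_total = R + C = 330 - j5.623e+04 Ω = 5.623e+04∠-89.7° Ω.
Step 4 — Source phasor: V = 117∠-89.0° V = 2.042 - j117 V.
Step 5 — Ohm's law: I = V / Z_total = (2.042 - j117) / (330 - j5.623e+04) = 0.002081 + j2.41e-05 A.
Step 6 — Convert to polar: |I| = 0.002081 A, ∠I = 0.7°.

I = 0.002081∠0.7° A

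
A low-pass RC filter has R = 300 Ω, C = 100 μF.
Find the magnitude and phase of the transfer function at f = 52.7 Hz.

Step 1 — Angular frequency: ω = 2π·52.7 = 331.1 rad/s.
Step 2 — Transfer function: H(jω) = 1/(1 + jωRC).
Step 3 — Denominator: 1 + jωRC = 1 + j·331.1·300·0.0001 = 1 + j9.934.
Step 4 — H = 0.01003 - j0.09966.
Step 5 — Magnitude: |H| = 0.1002 (-20.0 dB); phase: φ = -84.3°.

|H| = 0.1002 (-20.0 dB), φ = -84.3°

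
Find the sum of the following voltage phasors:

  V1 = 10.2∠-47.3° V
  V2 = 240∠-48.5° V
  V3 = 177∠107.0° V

Step 1 — Convert each phasor to rectangular form:
  V1 = 10.2·(cos(-47.3°) + j·sin(-47.3°)) = 6.917 - j7.496 V
  V2 = 240·(cos(-48.5°) + j·sin(-48.5°)) = 159 - j179.7 V
  V3 = 177·(cos(107.0°) + j·sin(107.0°)) = -51.75 + j169.3 V
Step 2 — Sum components: V_total = 114.2 - j17.98 V.
Step 3 — Convert to polar: |V_total| = 115.6 V, ∠V_total = -8.9°.

V_total = 115.6∠-8.9° V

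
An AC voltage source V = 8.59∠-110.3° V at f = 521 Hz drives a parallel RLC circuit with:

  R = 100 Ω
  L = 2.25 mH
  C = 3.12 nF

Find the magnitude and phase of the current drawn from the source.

Step 1 — Angular frequency: ω = 2π·f = 2π·521 = 3274 rad/s.
Step 2 — Component impedances:
  R: Z = R = 100 Ω
  L: Z = jωL = j·3274·0.00225 = 0 + j7.365 Ω
  C: Z = 1/(jωC) = -j/(ω·C) = 0 - j9.791e+04 Ω
Step 3 — Parallel combination: 1/Z_total = 1/R + 1/L + 1/C; Z_total = 0.5397 + j7.326 Ω = 7.346∠85.8° Ω.
Step 4 — Source phasor: V = 8.59∠-110.3° V = -2.98 - j8.056 V.
Step 5 — Ohm's law: I = V / Z_total = (-2.98 - j8.056) / (0.5397 + j7.326) = -1.124 + j0.324 A.
Step 6 — Convert to polar: |I| = 1.169 A, ∠I = 163.9°.

I = 1.169∠163.9° A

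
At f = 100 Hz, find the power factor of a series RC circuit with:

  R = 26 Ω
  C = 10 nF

Step 1 — Angular frequency: ω = 2π·f = 2π·100 = 628.3 rad/s.
Step 2 — Component impedances:
  R: Z = R = 26 Ω
  C: Z = 1/(jωC) = -j/(ω·C) = 0 - j1.592e+05 Ω
Step 3 — Series combination: Z_total = R + C = 26 - j1.592e+05 Ω = 1.592e+05∠-90.0° Ω.
Step 4 — Power factor: PF = cos(φ) = Re(Z)/|Z| = 26/1.5915e+05 = 0.0001634.
Step 5 — Type: Im(Z) = -1.592e+05 ⇒ leading (phase φ = -90.0°).

PF = 0.0001634 (leading, φ = -90.0°)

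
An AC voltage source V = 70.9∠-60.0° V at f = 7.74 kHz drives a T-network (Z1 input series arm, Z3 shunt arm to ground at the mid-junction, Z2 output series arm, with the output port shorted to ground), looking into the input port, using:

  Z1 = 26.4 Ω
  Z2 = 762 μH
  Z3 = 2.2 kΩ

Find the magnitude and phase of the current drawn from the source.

Step 1 — Angular frequency: ω = 2π·f = 2π·7740 = 4.863e+04 rad/s.
Step 2 — Component impedances:
  Z1: Z = R = 26.4 Ω
  Z2: Z = jωL = j·4.863e+04·0.000762 = 0 + j37.06 Ω
  Z3: Z = R = 2200 Ω
Step 3 — With the output port shorted to ground, the output series arm Z2 runs from the junction to ground; the shunt arm Z3 also runs from the junction to ground. They appear in parallel: Z3 || Z2 = 0.624 + j37.05 Ω.
Step 4 — Series with input arm Z1: Z_in = Z1 + (Z3 || Z2) = 27.02 + j37.05 Ω = 45.86∠53.9° Ω.
Step 5 — Source phasor: V = 70.9∠-60.0° V = 35.45 - j61.4 V.
Step 6 — Ohm's law: I = V / Z_total = (35.45 - j61.4) / (27.02 + j37.05) = -0.6262 - j1.414 A.
Step 7 — Convert to polar: |I| = 1.546 A, ∠I = -113.9°.

I = 1.546∠-113.9° A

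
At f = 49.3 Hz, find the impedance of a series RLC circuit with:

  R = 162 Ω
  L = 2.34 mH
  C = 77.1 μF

Step 1 — Angular frequency: ω = 2π·f = 2π·49.3 = 309.8 rad/s.
Step 2 — Component impedances:
  R: Z = R = 162 Ω
  L: Z = jωL = j·309.8·0.00234 = 0 + j0.7248 Ω
  C: Z = 1/(jωC) = -j/(ω·C) = 0 - j41.87 Ω
Step 3 — Series combination: Z_total = R + L + C = 162 - j41.15 Ω = 167.1∠-14.3° Ω.

Z = 162 - j41.15 Ω = 167.1∠-14.3° Ω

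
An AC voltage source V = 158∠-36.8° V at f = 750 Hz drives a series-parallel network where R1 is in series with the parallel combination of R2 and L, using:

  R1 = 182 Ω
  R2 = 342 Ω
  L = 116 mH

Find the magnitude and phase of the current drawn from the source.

Step 1 — Angular frequency: ω = 2π·f = 2π·750 = 4712 rad/s.
Step 2 — Component impedances:
  R1: Z = R = 182 Ω
  R2: Z = R = 342 Ω
  L: Z = jωL = j·4712·0.116 = 0 + j546.6 Ω
Step 3 — Parallel branch: R2 || L = 1/(1/R2 + 1/L) = 245.8 + j153.8 Ω.
Step 4 — Series with R1: Z_total = R1 + (R2 || L) = 427.8 + j153.8 Ω = 454.6∠19.8° Ω.
Step 5 — Source phasor: V = 158∠-36.8° V = 126.5 - j94.65 V.
Step 6 — Ohm's law: I = V / Z_total = (126.5 - j94.65) / (427.8 + j153.8) = 0.1915 - j0.2901 A.
Step 7 — Convert to polar: |I| = 0.3476 A, ∠I = -56.6°.

I = 0.3476∠-56.6° A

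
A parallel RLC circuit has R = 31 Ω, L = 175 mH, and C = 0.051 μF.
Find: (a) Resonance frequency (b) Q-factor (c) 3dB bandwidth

Step 1 — Resonance: ω₀ = 1/√(LC) = 1/√(0.175·5.1e-08) = 1.059e+04 rad/s.
Step 2 — f₀ = ω₀/(2π) = 1685 Hz.
Step 3 — Parallel Q: Q = R/(ω₀L) = 31/(1.059e+04·0.175) = 0.01674.
Step 4 — Bandwidth: Δω = ω₀/Q = 6.325e+05 rad/s; BW = Δω/(2π) = 1.007e+05 Hz.

(a) f₀ = 1685 Hz  (b) Q = 0.01674  (c) BW = 1.007e+05 Hz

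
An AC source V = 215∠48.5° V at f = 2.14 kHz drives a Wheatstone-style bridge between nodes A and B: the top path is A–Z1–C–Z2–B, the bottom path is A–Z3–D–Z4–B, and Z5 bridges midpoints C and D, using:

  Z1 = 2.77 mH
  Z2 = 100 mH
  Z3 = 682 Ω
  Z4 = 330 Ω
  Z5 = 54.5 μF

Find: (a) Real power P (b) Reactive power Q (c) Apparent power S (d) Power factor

Step 1 — Angular frequency: ω = 2π·f = 2π·2140 = 1.345e+04 rad/s.
Step 2 — Component impedances:
  Z1: Z = jωL = j·1.345e+04·0.00277 = 0 + j37.25 Ω
  Z2: Z = jωL = j·1.345e+04·0.1 = 0 + j1345 Ω
  Z3: Z = R = 682 Ω
  Z4: Z = R = 330 Ω
  Z5: Z = 1/(jωC) = -j/(ω·C) = 0 - j1.365 Ω
Step 3 — Bridge requires nodal analysis (the Z5 bridge couples midpoints C and D, so the two paths cannot be reduced to a simple series/parallel combination). Setting node B to ground and injecting 1 A at node A, the 3-node admittance system at A, C, D solves to V_A = Z_AB = 313.7 + j112.4 Ω = 333.3∠19.7° Ω.
Step 4 — Source phasor: V = 215∠48.5° V = 142.5 + j161 V.
Step 5 — Current: I = V / Z = 0.5654 + j0.3108 A = 0.6452∠28.8° A.
Step 6 — Complex power: S = V·I* = 130.6 + j46.77 VA.
Step 7 — Real power: P = Re(S) = 130.6 W.
Step 8 — Reactive power: Q = Im(S) = 46.77 VAR.
Step 9 — Apparent power: |S| = 138.7 VA.
Step 10 — Power factor: PF = P/|S| = 0.9414 (lagging).

(a) P = 130.6 W  (b) Q = 46.77 VAR  (c) S = 138.7 VA  (d) PF = 0.9414 (lagging)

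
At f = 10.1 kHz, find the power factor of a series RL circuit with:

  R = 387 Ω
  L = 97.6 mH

Step 1 — Angular frequency: ω = 2π·f = 2π·1.01e+04 = 6.346e+04 rad/s.
Step 2 — Component impedances:
  R: Z = R = 387 Ω
  L: Z = jωL = j·6.346e+04·0.0976 = 0 + j6194 Ω
Step 3 — Series combination: Z_total = R + L = 387 + j6194 Ω = 6206∠86.4° Ω.
Step 4 — Power factor: PF = cos(φ) = Re(Z)/|Z| = 387/6206 = 0.06236.
Step 5 — Type: Im(Z) = 6194 ⇒ lagging (phase φ = 86.4°).

PF = 0.06236 (lagging, φ = 86.4°)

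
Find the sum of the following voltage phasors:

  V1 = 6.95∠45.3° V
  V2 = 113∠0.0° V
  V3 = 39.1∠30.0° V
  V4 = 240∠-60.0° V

Step 1 — Convert each phasor to rectangular form:
  V1 = 6.95·(cos(45.3°) + j·sin(45.3°)) = 4.889 + j4.94 V
  V2 = 113·(cos(0.0°) + j·sin(0.0°)) = 113 V
  V3 = 39.1·(cos(30.0°) + j·sin(30.0°)) = 33.86 + j19.55 V
  V4 = 240·(cos(-60.0°) + j·sin(-60.0°)) = 120 - j207.8 V
Step 2 — Sum components: V_total = 271.8 - j183.4 V.
Step 3 — Convert to polar: |V_total| = 327.8 V, ∠V_total = -34.0°.

V_total = 327.8∠-34.0° V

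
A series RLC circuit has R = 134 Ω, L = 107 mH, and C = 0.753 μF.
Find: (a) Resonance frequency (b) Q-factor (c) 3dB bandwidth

Step 1 — Resonance condition Im(Z)=0 gives ω₀ = 1/√(LC).
Step 2 — ω₀ = 1/√(0.107·7.53e-07) = 3523 rad/s.
Step 3 — f₀ = ω₀/(2π) = 560.7 Hz.
Step 4 — Series Q: Q = ω₀L/R = 3523·0.107/134 = 2.813.
Step 5 — 3dB bandwidth: Δω = ω₀/Q = 1252 rad/s; BW = Δω/(2π) = 199.3 Hz.

(a) f₀ = 560.7 Hz  (b) Q = 2.813  (c) BW = 199.3 Hz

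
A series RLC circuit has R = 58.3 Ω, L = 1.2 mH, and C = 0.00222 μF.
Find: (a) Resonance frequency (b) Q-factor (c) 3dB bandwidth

Step 1 — Resonance: ω₀ = 1/√(LC) = 1/√(0.0012·2.22e-09) = 6.127e+05 rad/s.
Step 2 — f₀ = ω₀/(2π) = 9.751e+04 Hz.
Step 3 — Series Q: Q = ω₀L/R = 6.127e+05·0.0012/58.3 = 12.61.
Step 4 — Bandwidth: Δω = ω₀/Q = 4.858e+04 rad/s; BW = Δω/(2π) = 7732 Hz.

(a) f₀ = 9.751e+04 Hz  (b) Q = 12.61  (c) BW = 7732 Hz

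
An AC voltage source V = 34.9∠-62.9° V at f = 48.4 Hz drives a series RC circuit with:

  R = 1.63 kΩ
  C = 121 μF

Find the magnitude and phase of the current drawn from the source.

Step 1 — Angular frequency: ω = 2π·f = 2π·48.4 = 304.1 rad/s.
Step 2 — Component impedances:
  R: Z = R = 1630 Ω
  C: Z = 1/(jωC) = -j/(ω·C) = 0 - j27.18 Ω
Step 3 — Series combination: Z_total = R + C = 1630 - j27.18 Ω = 1630∠-1.0° Ω.
Step 4 — Source phasor: V = 34.9∠-62.9° V = 15.9 - j31.07 V.
Step 5 — Ohm's law: I = V / Z_total = (15.9 - j31.07) / (1630 - j27.18) = 0.01007 - j0.01889 A.
Step 6 — Convert to polar: |I| = 0.02141 A, ∠I = -61.9°.

I = 0.02141∠-61.9° A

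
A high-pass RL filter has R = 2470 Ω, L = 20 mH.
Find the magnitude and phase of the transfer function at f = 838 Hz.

Step 1 — Angular frequency: ω = 2π·838 = 5265 rad/s.
Step 2 — Transfer function: H(jω) = jωL/(R + jωL).
Step 3 — Numerator jωL = j·105.3; denominator R + jωL = 2470 + j105.3.
Step 4 — H = 0.001814 + j0.04256.
Step 5 — Magnitude: |H| = 0.0426 (-27.4 dB); phase: φ = 87.6°.

|H| = 0.0426 (-27.4 dB), φ = 87.6°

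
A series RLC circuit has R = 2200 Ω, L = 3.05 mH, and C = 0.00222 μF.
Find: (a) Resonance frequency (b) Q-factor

Step 1 — Resonance condition Im(Z)=0 gives ω₀ = 1/√(LC).
Step 2 — ω₀ = 1/√(0.00305·2.22e-09) = 3.843e+05 rad/s.
Step 3 — f₀ = ω₀/(2π) = 6.116e+04 Hz.
Step 4 — Series Q: Q = ω₀L/R = 3.843e+05·0.00305/2200 = 0.5328.

(a) f₀ = 6.116e+04 Hz  (b) Q = 0.5328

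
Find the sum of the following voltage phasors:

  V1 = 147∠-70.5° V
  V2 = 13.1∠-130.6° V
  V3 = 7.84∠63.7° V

Step 1 — Convert each phasor to rectangular form:
  V1 = 147·(cos(-70.5°) + j·sin(-70.5°)) = 49.07 - j138.6 V
  V2 = 13.1·(cos(-130.6°) + j·sin(-130.6°)) = -8.525 - j9.946 V
  V3 = 7.84·(cos(63.7°) + j·sin(63.7°)) = 3.474 + j7.028 V
Step 2 — Sum components: V_total = 44.02 - j141.5 V.
Step 3 — Convert to polar: |V_total| = 148.2 V, ∠V_total = -72.7°.

V_total = 148.2∠-72.7° V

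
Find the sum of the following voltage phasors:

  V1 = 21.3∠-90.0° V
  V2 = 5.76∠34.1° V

Step 1 — Convert each phasor to rectangular form:
  V1 = 21.3·(cos(-90.0°) + j·sin(-90.0°)) = 0 - j21.3 V
  V2 = 5.76·(cos(34.1°) + j·sin(34.1°)) = 4.77 + j3.229 V
Step 2 — Sum components: V_total = 4.77 - j18.07 V.
Step 3 — Convert to polar: |V_total| = 18.69 V, ∠V_total = -75.2°.

V_total = 18.69∠-75.2° V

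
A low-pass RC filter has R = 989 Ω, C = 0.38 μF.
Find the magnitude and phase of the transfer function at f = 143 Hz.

Step 1 — Angular frequency: ω = 2π·143 = 898.5 rad/s.
Step 2 — Transfer function: H(jω) = 1/(1 + jωRC).
Step 3 — Denominator: 1 + jωRC = 1 + j·898.5·989·3.8e-07 = 1 + j0.3377.
Step 4 — H = 0.8976 - j0.3031.
Step 5 — Magnitude: |H| = 0.9474 (-0.5 dB); phase: φ = -18.7°.

|H| = 0.9474 (-0.5 dB), φ = -18.7°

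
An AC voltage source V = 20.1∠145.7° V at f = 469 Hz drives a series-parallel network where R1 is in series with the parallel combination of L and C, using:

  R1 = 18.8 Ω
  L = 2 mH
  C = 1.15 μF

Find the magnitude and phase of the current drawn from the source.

Step 1 — Angular frequency: ω = 2π·f = 2π·469 = 2947 rad/s.
Step 2 — Component impedances:
  R1: Z = R = 18.8 Ω
  L: Z = jωL = j·2947·0.002 = 0 + j5.894 Ω
  C: Z = 1/(jωC) = -j/(ω·C) = 0 - j295.1 Ω
Step 3 — Parallel branch: L || C = 1/(1/L + 1/C) = 0 + j6.014 Ω.
Step 4 — Series with R1: Z_total = R1 + (L || C) = 18.8 + j6.014 Ω = 19.74∠17.7° Ω.
Step 5 — Source phasor: V = 20.1∠145.7° V = -16.6 + j11.33 V.
Step 6 — Ohm's law: I = V / Z_total = (-16.6 + j11.33) / (18.8 + j6.014) = -0.6264 + j0.8029 A.
Step 7 — Convert to polar: |I| = 1.018 A, ∠I = 128.0°.

I = 1.018∠128.0° A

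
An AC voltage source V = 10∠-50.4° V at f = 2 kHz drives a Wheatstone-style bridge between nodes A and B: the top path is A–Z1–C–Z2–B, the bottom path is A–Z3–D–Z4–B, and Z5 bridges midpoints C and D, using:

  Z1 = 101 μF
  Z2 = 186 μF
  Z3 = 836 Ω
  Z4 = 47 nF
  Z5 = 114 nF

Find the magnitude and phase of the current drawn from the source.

Step 1 — Angular frequency: ω = 2π·f = 2π·2000 = 1.257e+04 rad/s.
Step 2 — Component impedances:
  Z1: Z = 1/(jωC) = -j/(ω·C) = 0 - j0.7879 Ω
  Z2: Z = 1/(jωC) = -j/(ω·C) = 0 - j0.4278 Ω
  Z3: Z = R = 836 Ω
  Z4: Z = 1/(jωC) = -j/(ω·C) = 0 - j1693 Ω
  Z5: Z = 1/(jωC) = -j/(ω·C) = 0 - j698 Ω
Step 3 — Bridge requires nodal analysis (the Z5 bridge couples midpoints C and D, so the two paths cannot be reduced to a simple series/parallel combination). Setting node B to ground and injecting 1 A at node A, the 3-node admittance system at A, C, D solves to V_A = Z_AB = 0.0007378 - j1.215 Ω = 1.215∠-90.0° Ω.
Step 4 — Source phasor: V = 10∠-50.4° V = 6.374 - j7.705 V.
Step 5 — Ohm's law: I = V / Z_total = (6.374 - j7.705) / (0.0007378 - j1.215) = 6.344 + j5.241 A.
Step 6 — Convert to polar: |I| = 8.229 A, ∠I = 39.6°.

I = 8.229∠39.6° A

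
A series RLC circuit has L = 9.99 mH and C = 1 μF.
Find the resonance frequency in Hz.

Step 1 — Resonance condition Im(Z)=0 gives ω₀ = 1/√(LC).
Step 2 — ω₀ = 1/√(0.00999·1e-06) = 1.001e+04 rad/s.
Step 3 — f₀ = ω₀/(2π) = 1592 Hz.

f₀ = 1592 Hz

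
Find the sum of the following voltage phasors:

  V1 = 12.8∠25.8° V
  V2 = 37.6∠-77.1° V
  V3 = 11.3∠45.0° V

Step 1 — Convert each phasor to rectangular form:
  V1 = 12.8·(cos(25.8°) + j·sin(25.8°)) = 11.52 + j5.571 V
  V2 = 37.6·(cos(-77.1°) + j·sin(-77.1°)) = 8.394 - j36.65 V
  V3 = 11.3·(cos(45.0°) + j·sin(45.0°)) = 7.99 + j7.99 V
Step 2 — Sum components: V_total = 27.91 - j23.09 V.
Step 3 — Convert to polar: |V_total| = 36.22 V, ∠V_total = -39.6°.

V_total = 36.22∠-39.6° V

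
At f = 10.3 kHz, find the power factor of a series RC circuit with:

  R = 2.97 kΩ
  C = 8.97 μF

Step 1 — Angular frequency: ω = 2π·f = 2π·1.03e+04 = 6.472e+04 rad/s.
Step 2 — Component impedances:
  R: Z = R = 2970 Ω
  C: Z = 1/(jωC) = -j/(ω·C) = 0 - j1.723 Ω
Step 3 — Series combination: Z_total = R + C = 2970 - j1.723 Ω = 2970∠-0.0° Ω.
Step 4 — Power factor: PF = cos(φ) = Re(Z)/|Z| = 2970/2970 = 1.
Step 5 — Type: Im(Z) = -1.723 ⇒ leading (phase φ = -0.0°).

PF = 1 (leading, φ = -0.0°)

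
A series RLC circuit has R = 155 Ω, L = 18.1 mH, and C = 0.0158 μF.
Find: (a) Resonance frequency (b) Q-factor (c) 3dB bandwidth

Step 1 — Resonance condition Im(Z)=0 gives ω₀ = 1/√(LC).
Step 2 — ω₀ = 1/√(0.0181·1.58e-08) = 5.913e+04 rad/s.
Step 3 — f₀ = ω₀/(2π) = 9411 Hz.
Step 4 — Series Q: Q = ω₀L/R = 5.913e+04·0.0181/155 = 6.905.
Step 5 — 3dB bandwidth: Δω = ω₀/Q = 8564 rad/s; BW = Δω/(2π) = 1363 Hz.

(a) f₀ = 9411 Hz  (b) Q = 6.905  (c) BW = 1363 Hz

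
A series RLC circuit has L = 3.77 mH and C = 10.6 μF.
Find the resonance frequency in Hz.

Step 1 — Resonance condition Im(Z)=0 gives ω₀ = 1/√(LC).
Step 2 — ω₀ = 1/√(0.00377·1.06e-05) = 5002 rad/s.
Step 3 — f₀ = ω₀/(2π) = 796.2 Hz.

f₀ = 796.2 Hz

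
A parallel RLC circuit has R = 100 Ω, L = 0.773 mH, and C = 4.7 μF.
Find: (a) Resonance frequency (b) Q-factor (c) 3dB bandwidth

Step 1 — Resonance: ω₀ = 1/√(LC) = 1/√(0.000773·4.7e-06) = 1.659e+04 rad/s.
Step 2 — f₀ = ω₀/(2π) = 2640 Hz.
Step 3 — Parallel Q: Q = R/(ω₀L) = 100/(1.659e+04·0.000773) = 7.798.
Step 4 — Bandwidth: Δω = ω₀/Q = 2128 rad/s; BW = Δω/(2π) = 338.6 Hz.

(a) f₀ = 2640 Hz  (b) Q = 7.798  (c) BW = 338.6 Hz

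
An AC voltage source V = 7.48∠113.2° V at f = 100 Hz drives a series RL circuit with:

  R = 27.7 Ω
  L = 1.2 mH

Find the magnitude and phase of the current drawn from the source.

Step 1 — Angular frequency: ω = 2π·f = 2π·100 = 628.3 rad/s.
Step 2 — Component impedances:
  R: Z = R = 27.7 Ω
  L: Z = jωL = j·628.3·0.0012 = 0 + j0.754 Ω
Step 3 — Series combination: Z_total = R + L = 27.7 + j0.754 Ω = 27.71∠1.6° Ω.
Step 4 — Source phasor: V = 7.48∠113.2° V = -2.947 + j6.875 V.
Step 5 — Ohm's law: I = V / Z_total = (-2.947 + j6.875) / (27.7 + j0.754) = -0.09955 + j0.2509 A.
Step 6 — Convert to polar: |I| = 0.2699 A, ∠I = 111.6°.

I = 0.2699∠111.6° A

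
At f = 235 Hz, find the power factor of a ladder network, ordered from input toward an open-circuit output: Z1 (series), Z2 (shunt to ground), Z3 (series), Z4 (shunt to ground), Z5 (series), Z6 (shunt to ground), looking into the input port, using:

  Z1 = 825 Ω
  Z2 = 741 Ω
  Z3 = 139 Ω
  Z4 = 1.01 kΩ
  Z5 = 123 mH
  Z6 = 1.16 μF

Step 1 — Angular frequency: ω = 2π·f = 2π·235 = 1477 rad/s.
Step 2 — Component impedances:
  Z1: Z = R = 825 Ω
  Z2: Z = R = 741 Ω
  Z3: Z = R = 139 Ω
  Z4: Z = R = 1010 Ω
  Z5: Z = jωL = j·1477·0.123 = 0 + j181.6 Ω
  Z6: Z = 1/(jωC) = -j/(ω·C) = 0 - j583.8 Ω
Step 3 — Ladder network (open output): work backward from the far end, alternating series and parallel combinations. Z_in = 1083 - j164.7 Ω = 1095∠-8.6° Ω.
Step 4 — Power factor: PF = cos(φ) = Re(Z)/|Z| = 1082.9/1095.4 = 0.9886.
Step 5 — Type: Im(Z) = -164.7 ⇒ leading (phase φ = -8.6°).

PF = 0.9886 (leading, φ = -8.6°)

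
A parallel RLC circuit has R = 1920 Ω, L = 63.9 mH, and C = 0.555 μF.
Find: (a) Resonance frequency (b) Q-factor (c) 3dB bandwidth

Step 1 — Resonance: ω₀ = 1/√(LC) = 1/√(0.0639·5.55e-07) = 5310 rad/s.
Step 2 — f₀ = ω₀/(2π) = 845.1 Hz.
Step 3 — Parallel Q: Q = R/(ω₀L) = 1920/(5310·0.0639) = 5.658.
Step 4 — Bandwidth: Δω = ω₀/Q = 938.4 rad/s; BW = Δω/(2π) = 149.4 Hz.

(a) f₀ = 845.1 Hz  (b) Q = 5.658  (c) BW = 149.4 Hz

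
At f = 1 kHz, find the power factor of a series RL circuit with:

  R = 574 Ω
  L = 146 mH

Step 1 — Angular frequency: ω = 2π·f = 2π·1000 = 6283 rad/s.
Step 2 — Component impedances:
  R: Z = R = 574 Ω
  L: Z = jωL = j·6283·0.146 = 0 + j917.3 Ω
Step 3 — Series combination: Z_total = R + L = 574 + j917.3 Ω = 1082∠58.0° Ω.
Step 4 — Power factor: PF = cos(φ) = Re(Z)/|Z| = 574/1082.13 = 0.5304.
Step 5 — Type: Im(Z) = 917.3 ⇒ lagging (phase φ = 58.0°).

PF = 0.5304 (lagging, φ = 58.0°)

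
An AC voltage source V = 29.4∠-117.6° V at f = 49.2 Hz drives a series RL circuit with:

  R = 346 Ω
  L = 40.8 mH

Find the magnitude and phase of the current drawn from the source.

Step 1 — Angular frequency: ω = 2π·f = 2π·49.2 = 309.1 rad/s.
Step 2 — Component impedances:
  R: Z = R = 346 Ω
  L: Z = jωL = j·309.1·0.0408 = 0 + j12.61 Ω
Step 3 — Series combination: Z_total = R + L = 346 + j12.61 Ω = 346.2∠2.1° Ω.
Step 4 — Source phasor: V = 29.4∠-117.6° V = -13.62 - j26.05 V.
Step 5 — Ohm's law: I = V / Z_total = (-13.62 - j26.05) / (346 + j12.61) = -0.04206 - j0.07377 A.
Step 6 — Convert to polar: |I| = 0.08491 A, ∠I = -119.7°.

I = 0.08491∠-119.7° A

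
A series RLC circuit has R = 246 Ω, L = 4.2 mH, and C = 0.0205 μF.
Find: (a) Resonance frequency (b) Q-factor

Step 1 — Resonance condition Im(Z)=0 gives ω₀ = 1/√(LC).
Step 2 — ω₀ = 1/√(0.0042·2.05e-08) = 1.078e+05 rad/s.
Step 3 — f₀ = ω₀/(2π) = 1.715e+04 Hz.
Step 4 — Series Q: Q = ω₀L/R = 1.078e+05·0.0042/246 = 1.84.

(a) f₀ = 1.715e+04 Hz  (b) Q = 1.84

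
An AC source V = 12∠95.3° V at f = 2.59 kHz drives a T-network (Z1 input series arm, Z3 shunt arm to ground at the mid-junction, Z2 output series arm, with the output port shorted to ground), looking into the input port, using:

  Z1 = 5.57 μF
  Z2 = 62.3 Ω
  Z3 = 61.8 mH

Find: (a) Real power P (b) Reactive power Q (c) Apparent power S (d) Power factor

Step 1 — Angular frequency: ω = 2π·f = 2π·2590 = 1.627e+04 rad/s.
Step 2 — Component impedances:
  Z1: Z = 1/(jωC) = -j/(ω·C) = 0 - j11.03 Ω
  Z2: Z = R = 62.3 Ω
  Z3: Z = jωL = j·1.627e+04·0.0618 = 0 + j1006 Ω
Step 3 — With the output port shorted to ground, the output series arm Z2 runs from the junction to ground; the shunt arm Z3 also runs from the junction to ground. They appear in parallel: Z3 || Z2 = 62.06 + j3.845 Ω.
Step 4 — Series with input arm Z1: Z_in = Z1 + (Z3 || Z2) = 62.06 - j7.188 Ω = 62.48∠-6.6° Ω.
Step 5 — Source phasor: V = 12∠95.3° V = -1.108 + j11.95 V.
Step 6 — Current: I = V / Z = -0.03963 + j0.1879 A = 0.1921∠101.9° A.
Step 7 — Complex power: S = V·I* = 2.29 - j0.2652 VA.
Step 8 — Real power: P = Re(S) = 2.29 W.
Step 9 — Reactive power: Q = Im(S) = -0.2652 VAR.
Step 10 — Apparent power: |S| = 2.305 VA.
Step 11 — Power factor: PF = P/|S| = 0.9934 (leading).

(a) P = 2.29 W  (b) Q = -0.2652 VAR  (c) S = 2.305 VA  (d) PF = 0.9934 (leading)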